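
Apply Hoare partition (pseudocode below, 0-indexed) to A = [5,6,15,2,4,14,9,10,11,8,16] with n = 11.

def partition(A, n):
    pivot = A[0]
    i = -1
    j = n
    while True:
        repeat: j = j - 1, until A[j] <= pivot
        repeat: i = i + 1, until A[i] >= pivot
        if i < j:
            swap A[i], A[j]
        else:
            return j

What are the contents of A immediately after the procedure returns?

[4,2,15,6,5,14,9,10,11,8,16]

pivot = A[0] = 5; i = -1, j = 11
j→4 (A[4]=4≤5), i→0 (A[0]=5≥5); i<j, swap → [4,6,15,2,5,14,9,10,11,8,16]
j→3 (A[3]=2≤5), i→1 (A[1]=6≥5); i<j, swap → [4,2,15,6,5,14,9,10,11,8,16]
j→1, i→2; i≥j, return j=1. A = [4,2,15,6,5,14,9,10,11,8,16]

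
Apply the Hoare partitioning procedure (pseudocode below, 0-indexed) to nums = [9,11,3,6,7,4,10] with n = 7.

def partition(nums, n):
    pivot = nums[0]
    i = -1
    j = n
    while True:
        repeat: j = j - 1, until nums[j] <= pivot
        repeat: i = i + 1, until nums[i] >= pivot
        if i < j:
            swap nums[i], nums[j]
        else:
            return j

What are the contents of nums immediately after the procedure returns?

pivot=9
j stops at 5 (4), i stops at 0 (9); swap ⇒ [4,11,3,6,7,9,10]
j stops at 4 (7), i stops at 1 (11); swap ⇒ [4,7,3,6,11,9,10]
j stops at 3, i stops at 4; i≥j ⇒ return 3. nums=[4,7,3,6,11,9,10]

[4,7,3,6,11,9,10]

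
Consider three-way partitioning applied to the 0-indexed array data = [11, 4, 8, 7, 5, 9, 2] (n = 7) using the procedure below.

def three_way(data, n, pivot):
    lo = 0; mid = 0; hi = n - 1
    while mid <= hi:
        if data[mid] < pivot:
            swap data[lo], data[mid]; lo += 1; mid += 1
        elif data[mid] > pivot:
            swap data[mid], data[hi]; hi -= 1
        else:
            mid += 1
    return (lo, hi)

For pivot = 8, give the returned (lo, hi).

lo=0 mid=0 hi=6
11>8: swap(0,6), hi=5 ⇒ [2, 4, 8, 7, 5, 9, 11]
2<8: swap(0,0), lo=1 mid=1 ⇒ [2, 4, 8, 7, 5, 9, 11]
4<8: swap(1,1), lo=2 mid=2 ⇒ [2, 4, 8, 7, 5, 9, 11]
8=8: mid=3
7<8: swap(2,3), lo=3 mid=4 ⇒ [2, 4, 7, 8, 5, 9, 11]
5<8: swap(3,4), lo=4 mid=5 ⇒ [2, 4, 7, 5, 8, 9, 11]
9>8: swap(5,5), hi=4 ⇒ [2, 4, 7, 5, 8, 9, 11]
done. lo=4 hi=4; data=[2, 4, 7, 5, 8, 9, 11]

(4, 4)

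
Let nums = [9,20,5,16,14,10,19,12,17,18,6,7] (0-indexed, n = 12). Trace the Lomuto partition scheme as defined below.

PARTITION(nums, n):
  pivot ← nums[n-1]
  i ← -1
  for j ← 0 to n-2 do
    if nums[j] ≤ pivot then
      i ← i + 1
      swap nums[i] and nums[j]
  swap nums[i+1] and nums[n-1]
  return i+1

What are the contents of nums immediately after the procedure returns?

pivot = nums[11] = 7; i = -1
j=0: nums[0]=9 > 7 → no swap
j=1: nums[1]=20 > 7 → no swap
j=2: nums[2]=5 ≤ 7 → i=0, swap nums[0],nums[2] → [5,20,9,16,14,10,19,12,17,18,6,7]
j=3: nums[3]=16 > 7 → no swap
j=4: nums[4]=14 > 7 → no swap
j=5: nums[5]=10 > 7 → no swap
j=6: nums[6]=19 > 7 → no swap
j=7: nums[7]=12 > 7 → no swap
j=8: nums[8]=17 > 7 → no swap
j=9: nums[9]=18 > 7 → no swap
j=10: nums[10]=6 ≤ 7 → i=1, swap nums[1],nums[10] → [5,6,9,16,14,10,19,12,17,18,20,7]
final swap nums[2],nums[11] → [5,6,7,16,14,10,19,12,17,18,20,9]; return 2

[5,6,7,16,14,10,19,12,17,18,20,9]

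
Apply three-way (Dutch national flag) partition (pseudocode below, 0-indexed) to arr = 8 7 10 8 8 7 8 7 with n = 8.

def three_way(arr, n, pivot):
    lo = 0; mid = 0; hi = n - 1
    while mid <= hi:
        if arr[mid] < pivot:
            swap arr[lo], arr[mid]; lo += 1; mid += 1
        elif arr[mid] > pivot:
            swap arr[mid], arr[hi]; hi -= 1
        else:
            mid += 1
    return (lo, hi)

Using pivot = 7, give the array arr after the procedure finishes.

pivot = 7; lo=0, mid=0, hi=7
arr[mid]=8>7: swap arr[0],arr[7]; hi=6 → 7 7 10 8 8 7 8 8
arr[mid]=7=7: mid=1
arr[mid]=7=7: mid=2
arr[mid]=10>7: swap arr[2],arr[6]; hi=5 → 7 7 8 8 8 7 10 8
arr[mid]=8>7: swap arr[2],arr[5]; hi=4 → 7 7 7 8 8 8 10 8
arr[mid]=7=7: mid=3
arr[mid]=8>7: swap arr[3],arr[4]; hi=3 → 7 7 7 8 8 8 10 8
arr[mid]=8>7: swap arr[3],arr[3]; hi=2 → 7 7 7 8 8 8 10 8
end: lo=0, hi=2; arr = 7 7 7 8 8 8 10 8

7 7 7 8 8 8 10 8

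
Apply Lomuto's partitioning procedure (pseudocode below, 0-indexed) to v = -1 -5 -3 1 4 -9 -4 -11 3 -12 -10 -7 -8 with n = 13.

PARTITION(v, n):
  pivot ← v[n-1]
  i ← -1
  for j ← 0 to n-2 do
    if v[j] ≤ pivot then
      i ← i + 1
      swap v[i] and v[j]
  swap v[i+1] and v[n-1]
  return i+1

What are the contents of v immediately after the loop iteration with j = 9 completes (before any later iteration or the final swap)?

pivot = v[12] = -8; i = -1
j=0: v[0]=-1 > -8 → no swap
j=1: v[1]=-5 > -8 → no swap
j=2: v[2]=-3 > -8 → no swap
j=3: v[3]=1 > -8 → no swap
j=4: v[4]=4 > -8 → no swap
j=5: v[5]=-9 ≤ -8 → i=0, swap v[0],v[5] → -9 -5 -3 1 4 -1 -4 -11 3 -12 -10 -7 -8
j=6: v[6]=-4 > -8 → no swap
j=7: v[7]=-11 ≤ -8 → i=1, swap v[1],v[7] → -9 -11 -3 1 4 -1 -4 -5 3 -12 -10 -7 -8
j=8: v[8]=3 > -8 → no swap
j=9: v[9]=-12 ≤ -8 → i=2, swap v[2],v[9] → -9 -11 -12 1 4 -1 -4 -5 3 -3 -10 -7 -8
(after j=9) v = -9 -11 -12 1 4 -1 -4 -5 3 -3 -10 -7 -8

-9 -11 -12 1 4 -1 -4 -5 3 -3 -10 -7 -8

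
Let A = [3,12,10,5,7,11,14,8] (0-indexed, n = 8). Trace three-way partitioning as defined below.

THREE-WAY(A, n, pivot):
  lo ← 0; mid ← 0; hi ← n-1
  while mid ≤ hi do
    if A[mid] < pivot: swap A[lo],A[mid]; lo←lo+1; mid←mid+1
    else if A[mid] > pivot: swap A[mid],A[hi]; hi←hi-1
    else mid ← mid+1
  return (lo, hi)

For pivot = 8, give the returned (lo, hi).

(3, 3)

pivot = 8; lo=0, mid=0, hi=7
A[mid]=3<8: swap A[0],A[0]; lo=1,mid=1 → [3,12,10,5,7,11,14,8]
A[mid]=12>8: swap A[1],A[7]; hi=6 → [3,8,10,5,7,11,14,12]
A[mid]=8=8: mid=2
A[mid]=10>8: swap A[2],A[6]; hi=5 → [3,8,14,5,7,11,10,12]
A[mid]=14>8: swap A[2],A[5]; hi=4 → [3,8,11,5,7,14,10,12]
A[mid]=11>8: swap A[2],A[4]; hi=3 → [3,8,7,5,11,14,10,12]
A[mid]=7<8: swap A[1],A[2]; lo=2,mid=3 → [3,7,8,5,11,14,10,12]
A[mid]=5<8: swap A[2],A[3]; lo=3,mid=4 → [3,7,5,8,11,14,10,12]
end: lo=3, hi=3; A = [3,7,5,8,11,14,10,12]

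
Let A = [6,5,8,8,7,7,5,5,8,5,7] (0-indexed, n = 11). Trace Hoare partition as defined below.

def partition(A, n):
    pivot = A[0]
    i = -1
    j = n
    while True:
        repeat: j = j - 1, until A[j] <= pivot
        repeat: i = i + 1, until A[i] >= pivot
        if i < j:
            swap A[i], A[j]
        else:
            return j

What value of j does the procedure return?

pivot = A[0] = 6; i = -1, j = 11
j→9 (A[9]=5≤6), i→0 (A[0]=6≥6); i<j, swap → [5,5,8,8,7,7,5,5,8,6,7]
j→7 (A[7]=5≤6), i→2 (A[2]=8≥6); i<j, swap → [5,5,5,8,7,7,5,8,8,6,7]
j→6 (A[6]=5≤6), i→3 (A[3]=8≥6); i<j, swap → [5,5,5,5,7,7,8,8,8,6,7]
j→3, i→4; i≥j, return j=3. A = [5,5,5,5,7,7,8,8,8,6,7]

3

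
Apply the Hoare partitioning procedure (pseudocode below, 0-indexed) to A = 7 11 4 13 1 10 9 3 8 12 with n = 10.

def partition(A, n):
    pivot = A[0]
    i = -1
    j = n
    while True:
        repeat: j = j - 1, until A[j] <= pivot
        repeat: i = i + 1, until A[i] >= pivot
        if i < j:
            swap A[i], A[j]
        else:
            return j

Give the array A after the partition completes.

3 1 4 13 11 10 9 7 8 12

pivot = A[0] = 7; i = -1, j = 10
j→7 (A[7]=3≤7), i→0 (A[0]=7≥7); i<j, swap → 3 11 4 13 1 10 9 7 8 12
j→4 (A[4]=1≤7), i→1 (A[1]=11≥7); i<j, swap → 3 1 4 13 11 10 9 7 8 12
j→2, i→3; i≥j, return j=2. A = 3 1 4 13 11 10 9 7 8 12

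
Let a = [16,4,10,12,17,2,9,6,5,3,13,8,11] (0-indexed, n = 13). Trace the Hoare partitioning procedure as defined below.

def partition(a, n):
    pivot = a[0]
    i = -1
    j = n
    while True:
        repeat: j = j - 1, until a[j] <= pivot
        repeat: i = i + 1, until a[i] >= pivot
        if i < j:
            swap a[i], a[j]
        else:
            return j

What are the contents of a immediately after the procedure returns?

pivot = a[0] = 16; i = -1, j = 13
j→12 (a[12]=11≤16), i→0 (a[0]=16≥16); i<j, swap → [11,4,10,12,17,2,9,6,5,3,13,8,16]
j→11 (a[11]=8≤16), i→4 (a[4]=17≥16); i<j, swap → [11,4,10,12,8,2,9,6,5,3,13,17,16]
j→10, i→11; i≥j, return j=10. a = [11,4,10,12,8,2,9,6,5,3,13,17,16]

[11,4,10,12,8,2,9,6,5,3,13,17,16]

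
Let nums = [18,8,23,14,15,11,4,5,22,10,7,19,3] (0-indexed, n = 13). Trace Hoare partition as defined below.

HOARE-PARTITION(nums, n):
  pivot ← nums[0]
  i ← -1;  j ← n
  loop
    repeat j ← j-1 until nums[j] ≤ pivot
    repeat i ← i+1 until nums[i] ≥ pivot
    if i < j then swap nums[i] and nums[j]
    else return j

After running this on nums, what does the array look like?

pivot=18
j stops at 12 (3), i stops at 0 (18); swap ⇒ [3,8,23,14,15,11,4,5,22,10,7,19,18]
j stops at 10 (7), i stops at 2 (23); swap ⇒ [3,8,7,14,15,11,4,5,22,10,23,19,18]
j stops at 9 (10), i stops at 8 (22); swap ⇒ [3,8,7,14,15,11,4,5,10,22,23,19,18]
j stops at 8, i stops at 9; i≥j ⇒ return 8. nums=[3,8,7,14,15,11,4,5,10,22,23,19,18]

[3,8,7,14,15,11,4,5,10,22,23,19,18]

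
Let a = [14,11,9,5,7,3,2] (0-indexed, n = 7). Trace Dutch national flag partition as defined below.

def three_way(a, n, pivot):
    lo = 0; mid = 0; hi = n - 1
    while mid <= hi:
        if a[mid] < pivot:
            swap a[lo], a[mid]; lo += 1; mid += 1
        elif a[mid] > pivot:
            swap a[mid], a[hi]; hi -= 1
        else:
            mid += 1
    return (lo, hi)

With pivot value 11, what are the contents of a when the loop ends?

[2,9,5,7,3,11,14]

lo=0 mid=0 hi=6
14>11: swap(0,6), hi=5 ⇒ [2,11,9,5,7,3,14]
2<11: swap(0,0), lo=1 mid=1 ⇒ [2,11,9,5,7,3,14]
11=11: mid=2
9<11: swap(1,2), lo=2 mid=3 ⇒ [2,9,11,5,7,3,14]
5<11: swap(2,3), lo=3 mid=4 ⇒ [2,9,5,11,7,3,14]
7<11: swap(3,4), lo=4 mid=5 ⇒ [2,9,5,7,11,3,14]
3<11: swap(4,5), lo=5 mid=6 ⇒ [2,9,5,7,3,11,14]
done. lo=5 hi=5; a=[2,9,5,7,3,11,14]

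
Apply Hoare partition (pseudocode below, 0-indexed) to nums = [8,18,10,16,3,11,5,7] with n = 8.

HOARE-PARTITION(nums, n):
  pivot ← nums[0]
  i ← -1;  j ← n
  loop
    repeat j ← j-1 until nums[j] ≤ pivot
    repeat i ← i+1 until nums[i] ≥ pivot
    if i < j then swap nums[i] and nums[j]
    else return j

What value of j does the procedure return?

pivot = nums[0] = 8; i = -1, j = 8
j→7 (nums[7]=7≤8), i→0 (nums[0]=8≥8); i<j, swap → [7,18,10,16,3,11,5,8]
j→6 (nums[6]=5≤8), i→1 (nums[1]=18≥8); i<j, swap → [7,5,10,16,3,11,18,8]
j→4 (nums[4]=3≤8), i→2 (nums[2]=10≥8); i<j, swap → [7,5,3,16,10,11,18,8]
j→2, i→3; i≥j, return j=2. nums = [7,5,3,16,10,11,18,8]

2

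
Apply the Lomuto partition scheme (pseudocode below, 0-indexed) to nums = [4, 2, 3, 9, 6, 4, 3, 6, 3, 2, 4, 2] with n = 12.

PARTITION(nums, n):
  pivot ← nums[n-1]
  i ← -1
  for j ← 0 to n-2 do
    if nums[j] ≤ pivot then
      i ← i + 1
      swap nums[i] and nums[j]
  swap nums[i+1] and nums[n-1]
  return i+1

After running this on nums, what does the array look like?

[2, 2, 2, 9, 6, 4, 3, 6, 3, 4, 4, 3]

pivot = nums[11] = 2; i = -1
j=0: nums[0]=4 > 2 → no swap
j=1: nums[1]=2 ≤ 2 → i=0, swap nums[0],nums[1] → [2, 4, 3, 9, 6, 4, 3, 6, 3, 2, 4, 2]
j=2: nums[2]=3 > 2 → no swap
j=3: nums[3]=9 > 2 → no swap
j=4: nums[4]=6 > 2 → no swap
j=5: nums[5]=4 > 2 → no swap
j=6: nums[6]=3 > 2 → no swap
j=7: nums[7]=6 > 2 → no swap
j=8: nums[8]=3 > 2 → no swap
j=9: nums[9]=2 ≤ 2 → i=1, swap nums[1],nums[9] → [2, 2, 3, 9, 6, 4, 3, 6, 3, 4, 4, 2]
j=10: nums[10]=4 > 2 → no swap
final swap nums[2],nums[11] → [2, 2, 2, 9, 6, 4, 3, 6, 3, 4, 4, 3]; return 2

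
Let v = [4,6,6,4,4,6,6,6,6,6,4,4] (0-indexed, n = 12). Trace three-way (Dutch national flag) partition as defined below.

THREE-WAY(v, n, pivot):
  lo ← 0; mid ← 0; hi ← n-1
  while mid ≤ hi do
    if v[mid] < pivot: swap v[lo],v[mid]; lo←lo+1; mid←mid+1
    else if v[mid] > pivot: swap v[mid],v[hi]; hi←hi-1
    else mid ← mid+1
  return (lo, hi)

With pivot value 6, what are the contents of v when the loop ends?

lo=0 mid=0 hi=11
4<6: swap(0,0), lo=1 mid=1 ⇒ [4,6,6,4,4,6,6,6,6,6,4,4]
6=6: mid=2
6=6: mid=3
4<6: swap(1,3), lo=2 mid=4 ⇒ [4,4,6,6,4,6,6,6,6,6,4,4]
4<6: swap(2,4), lo=3 mid=5 ⇒ [4,4,4,6,6,6,6,6,6,6,4,4]
6=6: mid=6
6=6: mid=7
6=6: mid=8
6=6: mid=9
6=6: mid=10
4<6: swap(3,10), lo=4 mid=11 ⇒ [4,4,4,4,6,6,6,6,6,6,6,4]
4<6: swap(4,11), lo=5 mid=12 ⇒ [4,4,4,4,4,6,6,6,6,6,6,6]
done. lo=5 hi=11; v=[4,4,4,4,4,6,6,6,6,6,6,6]

[4,4,4,4,4,6,6,6,6,6,6,6]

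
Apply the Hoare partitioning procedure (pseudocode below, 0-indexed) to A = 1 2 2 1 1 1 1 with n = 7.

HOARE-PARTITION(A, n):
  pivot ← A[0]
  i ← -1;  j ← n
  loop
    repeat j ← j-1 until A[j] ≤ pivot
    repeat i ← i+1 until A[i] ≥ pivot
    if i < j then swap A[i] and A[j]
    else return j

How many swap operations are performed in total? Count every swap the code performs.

pivot = A[0] = 1; i = -1, j = 7
j→6 (A[6]=1≤1), i→0 (A[0]=1≥1); i<j, swap → 1 2 2 1 1 1 1
j→5 (A[5]=1≤1), i→1 (A[1]=2≥1); i<j, swap → 1 1 2 1 1 2 1
j→4 (A[4]=1≤1), i→2 (A[2]=2≥1); i<j, swap → 1 1 1 1 2 2 1
j→3, i→3; i≥j, return j=3. A = 1 1 1 1 2 2 1

3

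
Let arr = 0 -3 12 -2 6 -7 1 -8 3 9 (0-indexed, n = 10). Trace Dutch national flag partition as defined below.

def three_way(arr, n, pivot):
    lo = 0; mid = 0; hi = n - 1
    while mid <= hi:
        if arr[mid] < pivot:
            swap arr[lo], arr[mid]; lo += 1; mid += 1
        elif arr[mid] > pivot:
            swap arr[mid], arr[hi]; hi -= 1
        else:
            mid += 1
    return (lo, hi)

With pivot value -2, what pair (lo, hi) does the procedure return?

lo=0 mid=0 hi=9
0>-2: swap(0,9), hi=8 ⇒ 9 -3 12 -2 6 -7 1 -8 3 0
9>-2: swap(0,8), hi=7 ⇒ 3 -3 12 -2 6 -7 1 -8 9 0
3>-2: swap(0,7), hi=6 ⇒ -8 -3 12 -2 6 -7 1 3 9 0
-8<-2: swap(0,0), lo=1 mid=1 ⇒ -8 -3 12 -2 6 -7 1 3 9 0
-3<-2: swap(1,1), lo=2 mid=2 ⇒ -8 -3 12 -2 6 -7 1 3 9 0
12>-2: swap(2,6), hi=5 ⇒ -8 -3 1 -2 6 -7 12 3 9 0
1>-2: swap(2,5), hi=4 ⇒ -8 -3 -7 -2 6 1 12 3 9 0
-7<-2: swap(2,2), lo=3 mid=3 ⇒ -8 -3 -7 -2 6 1 12 3 9 0
-2=-2: mid=4
6>-2: swap(4,4), hi=3 ⇒ -8 -3 -7 -2 6 1 12 3 9 0
done. lo=3 hi=3; arr=-8 -3 -7 -2 6 1 12 3 9 0

(3, 3)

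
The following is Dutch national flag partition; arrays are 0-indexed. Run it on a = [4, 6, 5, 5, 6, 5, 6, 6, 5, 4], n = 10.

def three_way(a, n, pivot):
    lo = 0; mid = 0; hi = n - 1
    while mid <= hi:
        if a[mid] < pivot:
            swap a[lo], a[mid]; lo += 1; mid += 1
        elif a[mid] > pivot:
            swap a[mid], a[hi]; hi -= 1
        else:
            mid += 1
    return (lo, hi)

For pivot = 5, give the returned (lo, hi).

(2, 5)

pivot = 5; lo=0, mid=0, hi=9
a[mid]=4<5: swap a[0],a[0]; lo=1,mid=1 → [4, 6, 5, 5, 6, 5, 6, 6, 5, 4]
a[mid]=6>5: swap a[1],a[9]; hi=8 → [4, 4, 5, 5, 6, 5, 6, 6, 5, 6]
a[mid]=4<5: swap a[1],a[1]; lo=2,mid=2 → [4, 4, 5, 5, 6, 5, 6, 6, 5, 6]
a[mid]=5=5: mid=3
a[mid]=5=5: mid=4
a[mid]=6>5: swap a[4],a[8]; hi=7 → [4, 4, 5, 5, 5, 5, 6, 6, 6, 6]
a[mid]=5=5: mid=5
a[mid]=5=5: mid=6
a[mid]=6>5: swap a[6],a[7]; hi=6 → [4, 4, 5, 5, 5, 5, 6, 6, 6, 6]
a[mid]=6>5: swap a[6],a[6]; hi=5 → [4, 4, 5, 5, 5, 5, 6, 6, 6, 6]
end: lo=2, hi=5; a = [4, 4, 5, 5, 5, 5, 6, 6, 6, 6]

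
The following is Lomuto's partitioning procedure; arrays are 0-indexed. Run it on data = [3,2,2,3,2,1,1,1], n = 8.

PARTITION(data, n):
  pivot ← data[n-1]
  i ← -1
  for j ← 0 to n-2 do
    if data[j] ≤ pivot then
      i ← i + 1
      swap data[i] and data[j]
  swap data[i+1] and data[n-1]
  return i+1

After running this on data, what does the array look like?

[1,1,1,3,2,3,2,2]

pivot = data[7] = 1; i = -1
j=0: data[0]=3 > 1 → no swap
j=1: data[1]=2 > 1 → no swap
j=2: data[2]=2 > 1 → no swap
j=3: data[3]=3 > 1 → no swap
j=4: data[4]=2 > 1 → no swap
j=5: data[5]=1 ≤ 1 → i=0, swap data[0],data[5] → [1,2,2,3,2,3,1,1]
j=6: data[6]=1 ≤ 1 → i=1, swap data[1],data[6] → [1,1,2,3,2,3,2,1]
final swap data[2],data[7] → [1,1,1,3,2,3,2,2]; return 2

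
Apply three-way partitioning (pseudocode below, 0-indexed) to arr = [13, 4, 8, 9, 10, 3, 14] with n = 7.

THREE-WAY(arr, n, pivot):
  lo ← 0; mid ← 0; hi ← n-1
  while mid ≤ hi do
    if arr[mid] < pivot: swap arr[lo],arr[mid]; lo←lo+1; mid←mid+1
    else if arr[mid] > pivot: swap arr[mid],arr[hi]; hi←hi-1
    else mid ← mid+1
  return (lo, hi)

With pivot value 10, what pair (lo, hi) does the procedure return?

(4, 4)

pivot = 10; lo=0, mid=0, hi=6
arr[mid]=13>10: swap arr[0],arr[6]; hi=5 → [14, 4, 8, 9, 10, 3, 13]
arr[mid]=14>10: swap arr[0],arr[5]; hi=4 → [3, 4, 8, 9, 10, 14, 13]
arr[mid]=3<10: swap arr[0],arr[0]; lo=1,mid=1 → [3, 4, 8, 9, 10, 14, 13]
arr[mid]=4<10: swap arr[1],arr[1]; lo=2,mid=2 → [3, 4, 8, 9, 10, 14, 13]
arr[mid]=8<10: swap arr[2],arr[2]; lo=3,mid=3 → [3, 4, 8, 9, 10, 14, 13]
arr[mid]=9<10: swap arr[3],arr[3]; lo=4,mid=4 → [3, 4, 8, 9, 10, 14, 13]
arr[mid]=10=10: mid=5
end: lo=4, hi=4; arr = [3, 4, 8, 9, 10, 14, 13]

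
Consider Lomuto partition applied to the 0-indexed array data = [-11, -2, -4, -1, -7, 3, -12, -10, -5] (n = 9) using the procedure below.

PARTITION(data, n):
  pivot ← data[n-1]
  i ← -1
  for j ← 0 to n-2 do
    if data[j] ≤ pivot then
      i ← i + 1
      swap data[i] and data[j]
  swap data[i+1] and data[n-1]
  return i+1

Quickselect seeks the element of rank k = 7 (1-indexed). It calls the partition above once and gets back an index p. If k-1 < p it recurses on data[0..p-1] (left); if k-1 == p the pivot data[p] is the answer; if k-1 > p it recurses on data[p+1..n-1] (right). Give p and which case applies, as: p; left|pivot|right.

4; right

pivot=-5, i=-1
j=0: -11≤-5, i=0, swap(0,0) ⇒ [-11, -2, -4, -1, -7, 3, -12, -10, -5]
j=1: -2>-5, skip
j=2: -4>-5, skip
j=3: -1>-5, skip
j=4: -7≤-5, i=1, swap(1,4) ⇒ [-11, -7, -4, -1, -2, 3, -12, -10, -5]
j=5: 3>-5, skip
j=6: -12≤-5, i=2, swap(2,6) ⇒ [-11, -7, -12, -1, -2, 3, -4, -10, -5]
j=7: -10≤-5, i=3, swap(3,7) ⇒ [-11, -7, -12, -10, -2, 3, -4, -1, -5]
swap(4,8) ⇒ [-11, -7, -12, -10, -5, 3, -4, -1, -2]; return 4
p = 4; k-1 = 6 > 4 ⇒ right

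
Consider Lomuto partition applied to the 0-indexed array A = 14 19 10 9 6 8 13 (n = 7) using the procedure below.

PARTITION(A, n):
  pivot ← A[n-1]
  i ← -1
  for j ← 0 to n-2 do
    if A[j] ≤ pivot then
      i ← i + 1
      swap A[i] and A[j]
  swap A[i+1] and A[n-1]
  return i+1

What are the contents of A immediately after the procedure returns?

pivot=13, i=-1
j=0: 14>13, skip
j=1: 19>13, skip
j=2: 10≤13, i=0, swap(0,2) ⇒ 10 19 14 9 6 8 13
j=3: 9≤13, i=1, swap(1,3) ⇒ 10 9 14 19 6 8 13
j=4: 6≤13, i=2, swap(2,4) ⇒ 10 9 6 19 14 8 13
j=5: 8≤13, i=3, swap(3,5) ⇒ 10 9 6 8 14 19 13
swap(4,6) ⇒ 10 9 6 8 13 19 14; return 4

10 9 6 8 13 19 14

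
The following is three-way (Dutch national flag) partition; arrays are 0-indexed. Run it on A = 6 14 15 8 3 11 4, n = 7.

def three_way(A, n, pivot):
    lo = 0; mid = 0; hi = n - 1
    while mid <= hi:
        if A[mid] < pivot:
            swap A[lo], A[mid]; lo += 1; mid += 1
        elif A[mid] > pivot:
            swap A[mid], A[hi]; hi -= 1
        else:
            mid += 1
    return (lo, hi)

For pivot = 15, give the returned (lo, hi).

(6, 6)

pivot = 15; lo=0, mid=0, hi=6
A[mid]=6<15: swap A[0],A[0]; lo=1,mid=1 → 6 14 15 8 3 11 4
A[mid]=14<15: swap A[1],A[1]; lo=2,mid=2 → 6 14 15 8 3 11 4
A[mid]=15=15: mid=3
A[mid]=8<15: swap A[2],A[3]; lo=3,mid=4 → 6 14 8 15 3 11 4
A[mid]=3<15: swap A[3],A[4]; lo=4,mid=5 → 6 14 8 3 15 11 4
A[mid]=11<15: swap A[4],A[5]; lo=5,mid=6 → 6 14 8 3 11 15 4
A[mid]=4<15: swap A[5],A[6]; lo=6,mid=7 → 6 14 8 3 11 4 15
end: lo=6, hi=6; A = 6 14 8 3 11 4 15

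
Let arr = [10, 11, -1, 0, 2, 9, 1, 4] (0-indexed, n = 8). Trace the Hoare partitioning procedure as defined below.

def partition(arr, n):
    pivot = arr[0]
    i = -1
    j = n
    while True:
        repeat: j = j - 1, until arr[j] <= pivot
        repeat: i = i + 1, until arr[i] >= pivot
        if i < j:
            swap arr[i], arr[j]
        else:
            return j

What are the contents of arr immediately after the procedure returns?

pivot = arr[0] = 10; i = -1, j = 8
j→7 (arr[7]=4≤10), i→0 (arr[0]=10≥10); i<j, swap → [4, 11, -1, 0, 2, 9, 1, 10]
j→6 (arr[6]=1≤10), i→1 (arr[1]=11≥10); i<j, swap → [4, 1, -1, 0, 2, 9, 11, 10]
j→5, i→6; i≥j, return j=5. arr = [4, 1, -1, 0, 2, 9, 11, 10]

[4, 1, -1, 0, 2, 9, 11, 10]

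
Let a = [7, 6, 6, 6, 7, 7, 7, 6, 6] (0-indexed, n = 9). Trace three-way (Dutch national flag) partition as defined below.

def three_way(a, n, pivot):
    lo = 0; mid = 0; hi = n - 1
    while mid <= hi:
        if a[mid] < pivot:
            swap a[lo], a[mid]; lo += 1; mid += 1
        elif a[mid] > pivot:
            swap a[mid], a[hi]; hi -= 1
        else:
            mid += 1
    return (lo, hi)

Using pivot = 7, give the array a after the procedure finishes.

lo=0 mid=0 hi=8
7=7: mid=1
6<7: swap(0,1), lo=1 mid=2 ⇒ [6, 7, 6, 6, 7, 7, 7, 6, 6]
6<7: swap(1,2), lo=2 mid=3 ⇒ [6, 6, 7, 6, 7, 7, 7, 6, 6]
6<7: swap(2,3), lo=3 mid=4 ⇒ [6, 6, 6, 7, 7, 7, 7, 6, 6]
7=7: mid=5
7=7: mid=6
7=7: mid=7
6<7: swap(3,7), lo=4 mid=8 ⇒ [6, 6, 6, 6, 7, 7, 7, 7, 6]
6<7: swap(4,8), lo=5 mid=9 ⇒ [6, 6, 6, 6, 6, 7, 7, 7, 7]
done. lo=5 hi=8; a=[6, 6, 6, 6, 6, 7, 7, 7, 7]

[6, 6, 6, 6, 6, 7, 7, 7, 7]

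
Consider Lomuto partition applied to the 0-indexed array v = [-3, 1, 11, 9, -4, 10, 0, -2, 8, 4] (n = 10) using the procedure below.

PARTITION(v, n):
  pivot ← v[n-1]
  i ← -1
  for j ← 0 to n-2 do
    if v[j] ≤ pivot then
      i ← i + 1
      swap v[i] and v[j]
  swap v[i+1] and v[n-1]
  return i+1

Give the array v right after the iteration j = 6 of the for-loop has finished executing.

[-3, 1, -4, 0, 11, 10, 9, -2, 8, 4]

pivot=4, i=-1
j=0: -3≤4, i=0, swap(0,0) ⇒ [-3, 1, 11, 9, -4, 10, 0, -2, 8, 4]
j=1: 1≤4, i=1, swap(1,1) ⇒ [-3, 1, 11, 9, -4, 10, 0, -2, 8, 4]
j=2: 11>4, skip
j=3: 9>4, skip
j=4: -4≤4, i=2, swap(2,4) ⇒ [-3, 1, -4, 9, 11, 10, 0, -2, 8, 4]
j=5: 10>4, skip
j=6: 0≤4, i=3, swap(3,6) ⇒ [-3, 1, -4, 0, 11, 10, 9, -2, 8, 4]
(after j=6) v = [-3, 1, -4, 0, 11, 10, 9, -2, 8, 4]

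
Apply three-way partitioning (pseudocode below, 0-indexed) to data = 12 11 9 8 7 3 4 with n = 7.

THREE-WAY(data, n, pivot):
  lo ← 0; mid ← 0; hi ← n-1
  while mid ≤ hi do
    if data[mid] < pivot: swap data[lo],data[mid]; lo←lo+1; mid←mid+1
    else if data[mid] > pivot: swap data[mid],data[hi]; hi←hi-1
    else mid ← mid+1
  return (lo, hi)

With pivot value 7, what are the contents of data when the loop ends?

pivot = 7; lo=0, mid=0, hi=6
data[mid]=12>7: swap data[0],data[6]; hi=5 → 4 11 9 8 7 3 12
data[mid]=4<7: swap data[0],data[0]; lo=1,mid=1 → 4 11 9 8 7 3 12
data[mid]=11>7: swap data[1],data[5]; hi=4 → 4 3 9 8 7 11 12
data[mid]=3<7: swap data[1],data[1]; lo=2,mid=2 → 4 3 9 8 7 11 12
data[mid]=9>7: swap data[2],data[4]; hi=3 → 4 3 7 8 9 11 12
data[mid]=7=7: mid=3
data[mid]=8>7: swap data[3],data[3]; hi=2 → 4 3 7 8 9 11 12
end: lo=2, hi=2; data = 4 3 7 8 9 11 12

4 3 7 8 9 11 12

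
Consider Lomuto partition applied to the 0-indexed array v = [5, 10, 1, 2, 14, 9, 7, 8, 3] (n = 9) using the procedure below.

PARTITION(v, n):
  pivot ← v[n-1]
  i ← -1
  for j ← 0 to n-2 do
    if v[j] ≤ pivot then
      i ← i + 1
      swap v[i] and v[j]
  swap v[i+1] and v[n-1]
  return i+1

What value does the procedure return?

pivot=3, i=-1
j=0: 5>3, skip
j=1: 10>3, skip
j=2: 1≤3, i=0, swap(0,2) ⇒ [1, 10, 5, 2, 14, 9, 7, 8, 3]
j=3: 2≤3, i=1, swap(1,3) ⇒ [1, 2, 5, 10, 14, 9, 7, 8, 3]
j=4: 14>3, skip
j=5: 9>3, skip
j=6: 7>3, skip
j=7: 8>3, skip
swap(2,8) ⇒ [1, 2, 3, 10, 14, 9, 7, 8, 5]; return 2

2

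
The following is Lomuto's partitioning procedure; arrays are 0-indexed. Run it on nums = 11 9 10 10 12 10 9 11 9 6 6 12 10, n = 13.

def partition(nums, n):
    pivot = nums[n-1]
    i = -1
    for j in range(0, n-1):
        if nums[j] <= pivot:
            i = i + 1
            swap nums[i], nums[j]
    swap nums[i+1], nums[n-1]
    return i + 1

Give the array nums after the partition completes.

pivot=10, i=-1
j=0: 11>10, skip
j=1: 9≤10, i=0, swap(0,1) ⇒ 9 11 10 10 12 10 9 11 9 6 6 12 10
j=2: 10≤10, i=1, swap(1,2) ⇒ 9 10 11 10 12 10 9 11 9 6 6 12 10
j=3: 10≤10, i=2, swap(2,3) ⇒ 9 10 10 11 12 10 9 11 9 6 6 12 10
j=4: 12>10, skip
j=5: 10≤10, i=3, swap(3,5) ⇒ 9 10 10 10 12 11 9 11 9 6 6 12 10
j=6: 9≤10, i=4, swap(4,6) ⇒ 9 10 10 10 9 11 12 11 9 6 6 12 10
j=7: 11>10, skip
j=8: 9≤10, i=5, swap(5,8) ⇒ 9 10 10 10 9 9 12 11 11 6 6 12 10
j=9: 6≤10, i=6, swap(6,9) ⇒ 9 10 10 10 9 9 6 11 11 12 6 12 10
j=10: 6≤10, i=7, swap(7,10) ⇒ 9 10 10 10 9 9 6 6 11 12 11 12 10
j=11: 12>10, skip
swap(8,12) ⇒ 9 10 10 10 9 9 6 6 10 12 11 12 11; return 8

9 10 10 10 9 9 6 6 10 12 11 12 11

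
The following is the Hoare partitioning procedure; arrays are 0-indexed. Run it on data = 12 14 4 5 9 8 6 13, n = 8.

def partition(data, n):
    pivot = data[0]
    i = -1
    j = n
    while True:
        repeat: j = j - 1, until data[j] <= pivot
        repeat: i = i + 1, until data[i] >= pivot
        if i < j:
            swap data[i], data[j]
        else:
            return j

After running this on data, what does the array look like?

6 8 4 5 9 14 12 13

pivot=12
j stops at 6 (6), i stops at 0 (12); swap ⇒ 6 14 4 5 9 8 12 13
j stops at 5 (8), i stops at 1 (14); swap ⇒ 6 8 4 5 9 14 12 13
j stops at 4, i stops at 5; i≥j ⇒ return 4. data=6 8 4 5 9 14 12 13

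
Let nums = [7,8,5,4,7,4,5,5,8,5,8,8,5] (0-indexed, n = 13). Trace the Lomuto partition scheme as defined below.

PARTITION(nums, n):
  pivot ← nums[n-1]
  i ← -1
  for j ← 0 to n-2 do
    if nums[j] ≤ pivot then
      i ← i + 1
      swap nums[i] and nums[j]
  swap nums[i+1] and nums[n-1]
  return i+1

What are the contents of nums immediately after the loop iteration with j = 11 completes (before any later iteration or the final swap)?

[5,4,4,5,5,5,8,7,8,7,8,8,5]

pivot=5, i=-1
j=0: 7>5, skip
j=1: 8>5, skip
j=2: 5≤5, i=0, swap(0,2) ⇒ [5,8,7,4,7,4,5,5,8,5,8,8,5]
j=3: 4≤5, i=1, swap(1,3) ⇒ [5,4,7,8,7,4,5,5,8,5,8,8,5]
j=4: 7>5, skip
j=5: 4≤5, i=2, swap(2,5) ⇒ [5,4,4,8,7,7,5,5,8,5,8,8,5]
j=6: 5≤5, i=3, swap(3,6) ⇒ [5,4,4,5,7,7,8,5,8,5,8,8,5]
j=7: 5≤5, i=4, swap(4,7) ⇒ [5,4,4,5,5,7,8,7,8,5,8,8,5]
j=8: 8>5, skip
j=9: 5≤5, i=5, swap(5,9) ⇒ [5,4,4,5,5,5,8,7,8,7,8,8,5]
j=10: 8>5, skip
j=11: 8>5, skip
(after j=11) nums = [5,4,4,5,5,5,8,7,8,7,8,8,5]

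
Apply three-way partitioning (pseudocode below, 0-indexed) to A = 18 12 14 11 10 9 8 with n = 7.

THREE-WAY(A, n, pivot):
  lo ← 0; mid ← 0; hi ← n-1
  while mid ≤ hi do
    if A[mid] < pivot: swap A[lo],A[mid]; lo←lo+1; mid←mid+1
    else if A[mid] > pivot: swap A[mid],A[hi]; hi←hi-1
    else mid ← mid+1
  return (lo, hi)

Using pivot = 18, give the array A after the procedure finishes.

lo=0 mid=0 hi=6
18=18: mid=1
12<18: swap(0,1), lo=1 mid=2 ⇒ 12 18 14 11 10 9 8
14<18: swap(1,2), lo=2 mid=3 ⇒ 12 14 18 11 10 9 8
11<18: swap(2,3), lo=3 mid=4 ⇒ 12 14 11 18 10 9 8
10<18: swap(3,4), lo=4 mid=5 ⇒ 12 14 11 10 18 9 8
9<18: swap(4,5), lo=5 mid=6 ⇒ 12 14 11 10 9 18 8
8<18: swap(5,6), lo=6 mid=7 ⇒ 12 14 11 10 9 8 18
done. lo=6 hi=6; A=12 14 11 10 9 8 18

12 14 11 10 9 8 18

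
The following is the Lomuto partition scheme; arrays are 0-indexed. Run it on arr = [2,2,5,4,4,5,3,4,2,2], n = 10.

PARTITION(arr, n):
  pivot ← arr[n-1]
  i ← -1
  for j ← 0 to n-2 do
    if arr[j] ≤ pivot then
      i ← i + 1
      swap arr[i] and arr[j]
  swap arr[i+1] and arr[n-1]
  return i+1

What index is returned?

3

pivot = arr[9] = 2; i = -1
j=0: arr[0]=2 ≤ 2 → i=0, swap arr[0],arr[0] (no change) → [2,2,5,4,4,5,3,4,2,2]
j=1: arr[1]=2 ≤ 2 → i=1, swap arr[1],arr[1] (no change) → [2,2,5,4,4,5,3,4,2,2]
j=2: arr[2]=5 > 2 → no swap
j=3: arr[3]=4 > 2 → no swap
j=4: arr[4]=4 > 2 → no swap
j=5: arr[5]=5 > 2 → no swap
j=6: arr[6]=3 > 2 → no swap
j=7: arr[7]=4 > 2 → no swap
j=8: arr[8]=2 ≤ 2 → i=2, swap arr[2],arr[8] → [2,2,2,4,4,5,3,4,5,2]
final swap arr[3],arr[9] → [2,2,2,2,4,5,3,4,5,4]; return 3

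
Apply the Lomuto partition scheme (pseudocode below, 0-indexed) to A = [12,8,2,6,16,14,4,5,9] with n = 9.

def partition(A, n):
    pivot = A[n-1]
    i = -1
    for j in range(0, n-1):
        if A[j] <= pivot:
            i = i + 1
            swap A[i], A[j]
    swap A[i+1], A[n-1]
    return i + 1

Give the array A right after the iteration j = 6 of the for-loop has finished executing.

pivot = A[8] = 9; i = -1
j=0: A[0]=12 > 9 → no swap
j=1: A[1]=8 ≤ 9 → i=0, swap A[0],A[1] → [8,12,2,6,16,14,4,5,9]
j=2: A[2]=2 ≤ 9 → i=1, swap A[1],A[2] → [8,2,12,6,16,14,4,5,9]
j=3: A[3]=6 ≤ 9 → i=2, swap A[2],A[3] → [8,2,6,12,16,14,4,5,9]
j=4: A[4]=16 > 9 → no swap
j=5: A[5]=14 > 9 → no swap
j=6: A[6]=4 ≤ 9 → i=3, swap A[3],A[6] → [8,2,6,4,16,14,12,5,9]
(after j=6) A = [8,2,6,4,16,14,12,5,9]

[8,2,6,4,16,14,12,5,9]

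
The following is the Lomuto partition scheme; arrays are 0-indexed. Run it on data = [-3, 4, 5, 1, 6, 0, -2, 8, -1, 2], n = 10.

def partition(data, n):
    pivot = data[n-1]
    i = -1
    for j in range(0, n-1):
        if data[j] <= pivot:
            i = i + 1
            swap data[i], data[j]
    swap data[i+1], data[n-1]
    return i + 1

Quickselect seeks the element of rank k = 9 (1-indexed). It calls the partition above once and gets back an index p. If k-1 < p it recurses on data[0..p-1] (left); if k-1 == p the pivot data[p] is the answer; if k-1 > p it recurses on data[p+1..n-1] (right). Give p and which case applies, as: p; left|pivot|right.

5; right

pivot=2, i=-1
j=0: -3≤2, i=0, swap(0,0) ⇒ [-3, 4, 5, 1, 6, 0, -2, 8, -1, 2]
j=1: 4>2, skip
j=2: 5>2, skip
j=3: 1≤2, i=1, swap(1,3) ⇒ [-3, 1, 5, 4, 6, 0, -2, 8, -1, 2]
j=4: 6>2, skip
j=5: 0≤2, i=2, swap(2,5) ⇒ [-3, 1, 0, 4, 6, 5, -2, 8, -1, 2]
j=6: -2≤2, i=3, swap(3,6) ⇒ [-3, 1, 0, -2, 6, 5, 4, 8, -1, 2]
j=7: 8>2, skip
j=8: -1≤2, i=4, swap(4,8) ⇒ [-3, 1, 0, -2, -1, 5, 4, 8, 6, 2]
swap(5,9) ⇒ [-3, 1, 0, -2, -1, 2, 4, 8, 6, 5]; return 5
p = 5; k-1 = 8 > 5 ⇒ right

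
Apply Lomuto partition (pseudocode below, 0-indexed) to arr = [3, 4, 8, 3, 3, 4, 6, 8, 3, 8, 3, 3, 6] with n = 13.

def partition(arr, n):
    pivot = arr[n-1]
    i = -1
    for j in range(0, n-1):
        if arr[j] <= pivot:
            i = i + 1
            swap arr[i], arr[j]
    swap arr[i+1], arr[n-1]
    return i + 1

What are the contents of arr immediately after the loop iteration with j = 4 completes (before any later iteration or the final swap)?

[3, 4, 3, 3, 8, 4, 6, 8, 3, 8, 3, 3, 6]

pivot = arr[12] = 6; i = -1
j=0: arr[0]=3 ≤ 6 → i=0, swap arr[0],arr[0] (no change) → [3, 4, 8, 3, 3, 4, 6, 8, 3, 8, 3, 3, 6]
j=1: arr[1]=4 ≤ 6 → i=1, swap arr[1],arr[1] (no change) → [3, 4, 8, 3, 3, 4, 6, 8, 3, 8, 3, 3, 6]
j=2: arr[2]=8 > 6 → no swap
j=3: arr[3]=3 ≤ 6 → i=2, swap arr[2],arr[3] → [3, 4, 3, 8, 3, 4, 6, 8, 3, 8, 3, 3, 6]
j=4: arr[4]=3 ≤ 6 → i=3, swap arr[3],arr[4] → [3, 4, 3, 3, 8, 4, 6, 8, 3, 8, 3, 3, 6]
(after j=4) arr = [3, 4, 3, 3, 8, 4, 6, 8, 3, 8, 3, 3, 6]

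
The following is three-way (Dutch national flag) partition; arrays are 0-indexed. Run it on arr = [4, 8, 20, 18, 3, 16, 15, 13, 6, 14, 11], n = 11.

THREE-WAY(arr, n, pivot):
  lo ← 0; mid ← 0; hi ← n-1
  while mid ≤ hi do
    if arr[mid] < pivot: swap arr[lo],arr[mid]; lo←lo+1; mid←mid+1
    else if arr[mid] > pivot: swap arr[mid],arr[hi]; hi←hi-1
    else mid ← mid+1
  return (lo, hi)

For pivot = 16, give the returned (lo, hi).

pivot = 16; lo=0, mid=0, hi=10
arr[mid]=4<16: swap arr[0],arr[0]; lo=1,mid=1 → [4, 8, 20, 18, 3, 16, 15, 13, 6, 14, 11]
arr[mid]=8<16: swap arr[1],arr[1]; lo=2,mid=2 → [4, 8, 20, 18, 3, 16, 15, 13, 6, 14, 11]
arr[mid]=20>16: swap arr[2],arr[10]; hi=9 → [4, 8, 11, 18, 3, 16, 15, 13, 6, 14, 20]
arr[mid]=11<16: swap arr[2],arr[2]; lo=3,mid=3 → [4, 8, 11, 18, 3, 16, 15, 13, 6, 14, 20]
arr[mid]=18>16: swap arr[3],arr[9]; hi=8 → [4, 8, 11, 14, 3, 16, 15, 13, 6, 18, 20]
arr[mid]=14<16: swap arr[3],arr[3]; lo=4,mid=4 → [4, 8, 11, 14, 3, 16, 15, 13, 6, 18, 20]
arr[mid]=3<16: swap arr[4],arr[4]; lo=5,mid=5 → [4, 8, 11, 14, 3, 16, 15, 13, 6, 18, 20]
arr[mid]=16=16: mid=6
arr[mid]=15<16: swap arr[5],arr[6]; lo=6,mid=7 → [4, 8, 11, 14, 3, 15, 16, 13, 6, 18, 20]
arr[mid]=13<16: swap arr[6],arr[7]; lo=7,mid=8 → [4, 8, 11, 14, 3, 15, 13, 16, 6, 18, 20]
arr[mid]=6<16: swap arr[7],arr[8]; lo=8,mid=9 → [4, 8, 11, 14, 3, 15, 13, 6, 16, 18, 20]
end: lo=8, hi=8; arr = [4, 8, 11, 14, 3, 15, 13, 6, 16, 18, 20]

(8, 8)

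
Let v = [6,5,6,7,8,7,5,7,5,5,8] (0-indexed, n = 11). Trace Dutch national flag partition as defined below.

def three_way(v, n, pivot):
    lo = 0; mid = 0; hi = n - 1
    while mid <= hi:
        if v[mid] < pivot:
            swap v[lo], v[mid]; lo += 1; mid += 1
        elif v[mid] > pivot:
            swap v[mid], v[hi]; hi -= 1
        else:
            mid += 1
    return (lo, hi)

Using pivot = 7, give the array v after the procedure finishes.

[6,5,6,5,5,5,7,7,7,8,8]

lo=0 mid=0 hi=10
6<7: swap(0,0), lo=1 mid=1 ⇒ [6,5,6,7,8,7,5,7,5,5,8]
5<7: swap(1,1), lo=2 mid=2 ⇒ [6,5,6,7,8,7,5,7,5,5,8]
6<7: swap(2,2), lo=3 mid=3 ⇒ [6,5,6,7,8,7,5,7,5,5,8]
7=7: mid=4
8>7: swap(4,10), hi=9 ⇒ [6,5,6,7,8,7,5,7,5,5,8]
8>7: swap(4,9), hi=8 ⇒ [6,5,6,7,5,7,5,7,5,8,8]
5<7: swap(3,4), lo=4 mid=5 ⇒ [6,5,6,5,7,7,5,7,5,8,8]
7=7: mid=6
5<7: swap(4,6), lo=5 mid=7 ⇒ [6,5,6,5,5,7,7,7,5,8,8]
7=7: mid=8
5<7: swap(5,8), lo=6 mid=9 ⇒ [6,5,6,5,5,5,7,7,7,8,8]
done. lo=6 hi=8; v=[6,5,6,5,5,5,7,7,7,8,8]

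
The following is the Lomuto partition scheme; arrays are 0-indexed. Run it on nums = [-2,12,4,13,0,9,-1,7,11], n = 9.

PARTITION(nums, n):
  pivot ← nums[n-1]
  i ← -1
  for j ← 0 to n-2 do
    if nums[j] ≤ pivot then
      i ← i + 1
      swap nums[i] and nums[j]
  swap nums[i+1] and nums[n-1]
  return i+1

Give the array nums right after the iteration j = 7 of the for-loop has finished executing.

[-2,4,0,9,-1,7,12,13,11]

pivot = nums[8] = 11; i = -1
j=0: nums[0]=-2 ≤ 11 → i=0, swap nums[0],nums[0] (no change) → [-2,12,4,13,0,9,-1,7,11]
j=1: nums[1]=12 > 11 → no swap
j=2: nums[2]=4 ≤ 11 → i=1, swap nums[1],nums[2] → [-2,4,12,13,0,9,-1,7,11]
j=3: nums[3]=13 > 11 → no swap
j=4: nums[4]=0 ≤ 11 → i=2, swap nums[2],nums[4] → [-2,4,0,13,12,9,-1,7,11]
j=5: nums[5]=9 ≤ 11 → i=3, swap nums[3],nums[5] → [-2,4,0,9,12,13,-1,7,11]
j=6: nums[6]=-1 ≤ 11 → i=4, swap nums[4],nums[6] → [-2,4,0,9,-1,13,12,7,11]
j=7: nums[7]=7 ≤ 11 → i=5, swap nums[5],nums[7] → [-2,4,0,9,-1,7,12,13,11]
(after j=7) nums = [-2,4,0,9,-1,7,12,13,11]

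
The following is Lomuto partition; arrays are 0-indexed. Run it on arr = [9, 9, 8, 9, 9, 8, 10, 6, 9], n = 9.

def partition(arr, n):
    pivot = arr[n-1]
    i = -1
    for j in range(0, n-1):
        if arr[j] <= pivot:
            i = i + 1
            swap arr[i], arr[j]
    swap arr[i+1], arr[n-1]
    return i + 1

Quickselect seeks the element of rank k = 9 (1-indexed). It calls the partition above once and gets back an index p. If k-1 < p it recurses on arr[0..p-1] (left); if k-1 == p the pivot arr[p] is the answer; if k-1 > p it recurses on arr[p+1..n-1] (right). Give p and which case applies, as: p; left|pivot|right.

pivot = arr[8] = 9; i = -1
j=0: arr[0]=9 ≤ 9 → i=0, swap arr[0],arr[0] (no change) → [9, 9, 8, 9, 9, 8, 10, 6, 9]
j=1: arr[1]=9 ≤ 9 → i=1, swap arr[1],arr[1] (no change) → [9, 9, 8, 9, 9, 8, 10, 6, 9]
j=2: arr[2]=8 ≤ 9 → i=2, swap arr[2],arr[2] (no change) → [9, 9, 8, 9, 9, 8, 10, 6, 9]
j=3: arr[3]=9 ≤ 9 → i=3, swap arr[3],arr[3] (no change) → [9, 9, 8, 9, 9, 8, 10, 6, 9]
j=4: arr[4]=9 ≤ 9 → i=4, swap arr[4],arr[4] (no change) → [9, 9, 8, 9, 9, 8, 10, 6, 9]
j=5: arr[5]=8 ≤ 9 → i=5, swap arr[5],arr[5] (no change) → [9, 9, 8, 9, 9, 8, 10, 6, 9]
j=6: arr[6]=10 > 9 → no swap
j=7: arr[7]=6 ≤ 9 → i=6, swap arr[6],arr[7] → [9, 9, 8, 9, 9, 8, 6, 10, 9]
final swap arr[7],arr[8] → [9, 9, 8, 9, 9, 8, 6, 9, 10]; return 7
p = 7; k-1 = 8 > 7 ⇒ right

7; right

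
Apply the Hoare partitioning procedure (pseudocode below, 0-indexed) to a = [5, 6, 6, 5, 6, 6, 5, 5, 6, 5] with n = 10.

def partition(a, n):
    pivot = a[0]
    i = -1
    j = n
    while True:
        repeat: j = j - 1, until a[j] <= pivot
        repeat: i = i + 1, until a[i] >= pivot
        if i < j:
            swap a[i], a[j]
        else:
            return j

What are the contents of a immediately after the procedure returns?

pivot = a[0] = 5; i = -1, j = 10
j→9 (a[9]=5≤5), i→0 (a[0]=5≥5); i<j, swap → [5, 6, 6, 5, 6, 6, 5, 5, 6, 5]
j→7 (a[7]=5≤5), i→1 (a[1]=6≥5); i<j, swap → [5, 5, 6, 5, 6, 6, 5, 6, 6, 5]
j→6 (a[6]=5≤5), i→2 (a[2]=6≥5); i<j, swap → [5, 5, 5, 5, 6, 6, 6, 6, 6, 5]
j→3, i→3; i≥j, return j=3. a = [5, 5, 5, 5, 6, 6, 6, 6, 6, 5]

[5, 5, 5, 5, 6, 6, 6, 6, 6, 5]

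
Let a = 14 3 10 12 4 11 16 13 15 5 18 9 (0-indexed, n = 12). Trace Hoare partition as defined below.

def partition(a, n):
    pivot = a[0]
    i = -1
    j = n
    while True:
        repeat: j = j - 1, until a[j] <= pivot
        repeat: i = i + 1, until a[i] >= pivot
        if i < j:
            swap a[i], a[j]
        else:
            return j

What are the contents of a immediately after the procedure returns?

pivot=14
j stops at 11 (9), i stops at 0 (14); swap ⇒ 9 3 10 12 4 11 16 13 15 5 18 14
j stops at 9 (5), i stops at 6 (16); swap ⇒ 9 3 10 12 4 11 5 13 15 16 18 14
j stops at 7, i stops at 8; i≥j ⇒ return 7. a=9 3 10 12 4 11 5 13 15 16 18 14

9 3 10 12 4 11 5 13 15 16 18 14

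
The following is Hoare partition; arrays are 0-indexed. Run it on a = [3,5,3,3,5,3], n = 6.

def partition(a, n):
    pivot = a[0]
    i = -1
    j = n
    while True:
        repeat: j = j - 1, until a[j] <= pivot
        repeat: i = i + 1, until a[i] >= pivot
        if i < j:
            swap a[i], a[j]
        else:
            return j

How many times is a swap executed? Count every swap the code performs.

pivot = a[0] = 3; i = -1, j = 6
j→5 (a[5]=3≤3), i→0 (a[0]=3≥3); i<j, swap → [3,5,3,3,5,3]
j→3 (a[3]=3≤3), i→1 (a[1]=5≥3); i<j, swap → [3,3,3,5,5,3]
j→2, i→2; i≥j, return j=2. a = [3,3,3,5,5,3]

2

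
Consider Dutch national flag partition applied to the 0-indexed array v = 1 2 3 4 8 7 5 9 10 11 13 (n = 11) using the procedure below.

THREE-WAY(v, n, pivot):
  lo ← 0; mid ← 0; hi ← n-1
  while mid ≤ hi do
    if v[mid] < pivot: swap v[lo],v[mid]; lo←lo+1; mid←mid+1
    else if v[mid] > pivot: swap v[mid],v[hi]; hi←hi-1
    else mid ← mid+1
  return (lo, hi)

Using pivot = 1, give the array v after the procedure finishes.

1 3 4 8 7 5 9 10 11 13 2

lo=0 mid=0 hi=10
1=1: mid=1
2>1: swap(1,10), hi=9 ⇒ 1 13 3 4 8 7 5 9 10 11 2
13>1: swap(1,9), hi=8 ⇒ 1 11 3 4 8 7 5 9 10 13 2
11>1: swap(1,8), hi=7 ⇒ 1 10 3 4 8 7 5 9 11 13 2
10>1: swap(1,7), hi=6 ⇒ 1 9 3 4 8 7 5 10 11 13 2
9>1: swap(1,6), hi=5 ⇒ 1 5 3 4 8 7 9 10 11 13 2
5>1: swap(1,5), hi=4 ⇒ 1 7 3 4 8 5 9 10 11 13 2
7>1: swap(1,4), hi=3 ⇒ 1 8 3 4 7 5 9 10 11 13 2
8>1: swap(1,3), hi=2 ⇒ 1 4 3 8 7 5 9 10 11 13 2
4>1: swap(1,2), hi=1 ⇒ 1 3 4 8 7 5 9 10 11 13 2
3>1: swap(1,1), hi=0 ⇒ 1 3 4 8 7 5 9 10 11 13 2
done. lo=0 hi=0; v=1 3 4 8 7 5 9 10 11 13 2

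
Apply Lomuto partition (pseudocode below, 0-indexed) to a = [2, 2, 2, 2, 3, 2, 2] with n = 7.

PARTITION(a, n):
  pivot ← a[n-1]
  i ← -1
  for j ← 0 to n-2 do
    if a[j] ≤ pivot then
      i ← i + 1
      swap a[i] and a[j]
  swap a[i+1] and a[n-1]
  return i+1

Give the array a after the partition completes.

pivot = a[6] = 2; i = -1
j=0: a[0]=2 ≤ 2 → i=0, swap a[0],a[0] (no change) → [2, 2, 2, 2, 3, 2, 2]
j=1: a[1]=2 ≤ 2 → i=1, swap a[1],a[1] (no change) → [2, 2, 2, 2, 3, 2, 2]
j=2: a[2]=2 ≤ 2 → i=2, swap a[2],a[2] (no change) → [2, 2, 2, 2, 3, 2, 2]
j=3: a[3]=2 ≤ 2 → i=3, swap a[3],a[3] (no change) → [2, 2, 2, 2, 3, 2, 2]
j=4: a[4]=3 > 2 → no swap
j=5: a[5]=2 ≤ 2 → i=4, swap a[4],a[5] → [2, 2, 2, 2, 2, 3, 2]
final swap a[5],a[6] → [2, 2, 2, 2, 2, 2, 3]; return 5

[2, 2, 2, 2, 2, 2, 3]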